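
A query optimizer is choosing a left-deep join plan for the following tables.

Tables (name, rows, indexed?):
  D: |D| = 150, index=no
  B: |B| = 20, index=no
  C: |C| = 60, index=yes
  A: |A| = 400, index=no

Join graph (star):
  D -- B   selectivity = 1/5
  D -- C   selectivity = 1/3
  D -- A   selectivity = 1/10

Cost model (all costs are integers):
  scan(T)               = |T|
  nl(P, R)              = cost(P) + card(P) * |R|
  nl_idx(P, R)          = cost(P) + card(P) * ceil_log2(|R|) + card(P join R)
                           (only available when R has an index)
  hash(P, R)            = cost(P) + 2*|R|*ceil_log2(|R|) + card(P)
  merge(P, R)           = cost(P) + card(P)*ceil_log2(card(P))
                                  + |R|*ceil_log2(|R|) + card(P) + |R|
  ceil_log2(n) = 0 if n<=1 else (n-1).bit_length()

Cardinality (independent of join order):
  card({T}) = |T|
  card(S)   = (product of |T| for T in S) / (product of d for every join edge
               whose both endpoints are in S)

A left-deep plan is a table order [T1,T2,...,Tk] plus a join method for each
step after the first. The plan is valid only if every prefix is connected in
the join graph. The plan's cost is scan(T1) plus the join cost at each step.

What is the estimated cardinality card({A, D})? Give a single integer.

6000

Tables in S: A(400), D(150)
Edges inside S: D-A(d=10)
numerator = 400 * 150 = 60000
denominator = 10 = 10
card(S) = 60000 / 10 = 6000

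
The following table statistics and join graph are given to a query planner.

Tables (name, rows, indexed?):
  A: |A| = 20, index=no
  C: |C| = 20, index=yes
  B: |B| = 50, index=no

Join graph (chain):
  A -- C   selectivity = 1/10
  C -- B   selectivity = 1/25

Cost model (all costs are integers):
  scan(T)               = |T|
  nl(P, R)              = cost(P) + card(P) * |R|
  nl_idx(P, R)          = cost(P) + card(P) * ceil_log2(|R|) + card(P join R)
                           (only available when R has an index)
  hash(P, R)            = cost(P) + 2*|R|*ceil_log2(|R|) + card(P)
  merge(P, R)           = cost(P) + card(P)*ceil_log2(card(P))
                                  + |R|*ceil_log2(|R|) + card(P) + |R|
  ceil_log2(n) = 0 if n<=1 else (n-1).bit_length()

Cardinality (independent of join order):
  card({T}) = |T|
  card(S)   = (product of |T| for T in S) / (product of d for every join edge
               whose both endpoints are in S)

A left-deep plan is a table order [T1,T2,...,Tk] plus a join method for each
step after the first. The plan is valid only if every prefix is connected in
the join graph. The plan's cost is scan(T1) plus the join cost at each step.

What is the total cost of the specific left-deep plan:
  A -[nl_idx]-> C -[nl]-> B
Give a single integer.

step 1: scan A: cost=20, card=20
step 2: join C via nl_idx
    card(P join C) = 20*20/(10) = 40
    cost = 20 + 20*5 + 40 = 160
step 3: join B via nl
    card(P join B) = 40*50/(25) = 80
    cost = 160 + 40*50 = 2160

2160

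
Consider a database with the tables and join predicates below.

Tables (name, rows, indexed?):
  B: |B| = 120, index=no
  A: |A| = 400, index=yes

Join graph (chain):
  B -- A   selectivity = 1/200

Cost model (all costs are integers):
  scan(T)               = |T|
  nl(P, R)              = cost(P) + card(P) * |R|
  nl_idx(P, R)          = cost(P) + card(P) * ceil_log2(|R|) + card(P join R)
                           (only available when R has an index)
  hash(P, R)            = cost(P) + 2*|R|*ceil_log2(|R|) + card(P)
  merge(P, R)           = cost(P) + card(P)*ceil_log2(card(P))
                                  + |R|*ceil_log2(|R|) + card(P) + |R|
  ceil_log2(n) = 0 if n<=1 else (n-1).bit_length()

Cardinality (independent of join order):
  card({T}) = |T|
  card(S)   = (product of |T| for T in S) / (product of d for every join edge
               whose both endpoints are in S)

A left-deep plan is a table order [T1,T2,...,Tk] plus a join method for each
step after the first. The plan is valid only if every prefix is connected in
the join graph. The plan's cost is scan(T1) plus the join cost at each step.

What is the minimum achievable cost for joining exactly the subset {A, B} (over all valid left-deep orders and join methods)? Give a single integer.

1440

Selinger DP over subsets of {A,B}:
  {B}: scan cost=120, card=120
  {A}: scan cost=400, card=400
  {AB}: card=240; try (A,nl_idx)→1440, (B,hash)→2480, (A,merge)→5080, (B,merge)→5360, (A,hash)→7440, (A,nl)→48120 …(+1); best=1440 via (A,nl_idx)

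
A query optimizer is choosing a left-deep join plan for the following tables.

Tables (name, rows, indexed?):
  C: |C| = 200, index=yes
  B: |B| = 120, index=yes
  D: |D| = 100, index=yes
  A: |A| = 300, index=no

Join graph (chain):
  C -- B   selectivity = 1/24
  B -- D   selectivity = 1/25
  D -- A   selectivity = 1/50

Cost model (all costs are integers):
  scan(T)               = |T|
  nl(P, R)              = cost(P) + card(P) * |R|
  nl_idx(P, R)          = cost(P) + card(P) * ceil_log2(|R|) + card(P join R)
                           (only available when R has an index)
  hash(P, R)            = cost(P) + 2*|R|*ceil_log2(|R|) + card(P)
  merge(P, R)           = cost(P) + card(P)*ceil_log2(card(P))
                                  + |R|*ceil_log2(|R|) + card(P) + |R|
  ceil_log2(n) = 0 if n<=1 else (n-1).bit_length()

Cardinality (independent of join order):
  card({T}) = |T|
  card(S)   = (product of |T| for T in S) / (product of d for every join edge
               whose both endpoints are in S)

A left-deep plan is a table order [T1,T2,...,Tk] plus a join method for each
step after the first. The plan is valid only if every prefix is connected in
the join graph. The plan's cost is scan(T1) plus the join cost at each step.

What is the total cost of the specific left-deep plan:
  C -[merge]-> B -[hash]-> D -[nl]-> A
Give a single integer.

step 1: scan C: cost=200, card=200
step 2: join B via merge
    card(P join B) = 200*120/(24) = 1000
    cost = 200 + 200*8 + 120*7 + 200 + 120 = 2960
step 3: join D via hash
    card(P join D) = 1000*100/(25) = 4000
    cost = 2960 + 2*100*7 + 1000 = 5360
step 4: join A via nl
    card(P join A) = 4000*300/(50) = 24000
    cost = 5360 + 4000*300 = 1205360

1205360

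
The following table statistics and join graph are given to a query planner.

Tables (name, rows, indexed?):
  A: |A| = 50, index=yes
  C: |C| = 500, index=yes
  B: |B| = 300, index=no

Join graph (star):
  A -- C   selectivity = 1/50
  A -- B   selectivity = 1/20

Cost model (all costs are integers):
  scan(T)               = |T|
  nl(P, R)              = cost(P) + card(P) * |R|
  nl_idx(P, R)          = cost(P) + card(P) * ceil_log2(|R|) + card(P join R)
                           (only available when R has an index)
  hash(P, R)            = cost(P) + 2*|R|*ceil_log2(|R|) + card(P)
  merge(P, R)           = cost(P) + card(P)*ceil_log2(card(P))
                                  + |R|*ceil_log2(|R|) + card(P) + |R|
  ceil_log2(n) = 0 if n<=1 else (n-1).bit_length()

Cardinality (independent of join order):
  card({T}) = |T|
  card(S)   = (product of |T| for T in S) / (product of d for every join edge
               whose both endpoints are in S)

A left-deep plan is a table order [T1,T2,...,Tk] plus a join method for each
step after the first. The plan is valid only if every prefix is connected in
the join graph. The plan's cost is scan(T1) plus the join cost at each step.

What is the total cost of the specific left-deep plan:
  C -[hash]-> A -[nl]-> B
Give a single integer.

151600

step 1: scan C: cost=500, card=500
step 2: join A via hash
    card(P join A) = 500*50/(50) = 500
    cost = 500 + 2*50*6 + 500 = 1600
step 3: join B via nl
    card(P join B) = 500*300/(20) = 7500
    cost = 1600 + 500*300 = 151600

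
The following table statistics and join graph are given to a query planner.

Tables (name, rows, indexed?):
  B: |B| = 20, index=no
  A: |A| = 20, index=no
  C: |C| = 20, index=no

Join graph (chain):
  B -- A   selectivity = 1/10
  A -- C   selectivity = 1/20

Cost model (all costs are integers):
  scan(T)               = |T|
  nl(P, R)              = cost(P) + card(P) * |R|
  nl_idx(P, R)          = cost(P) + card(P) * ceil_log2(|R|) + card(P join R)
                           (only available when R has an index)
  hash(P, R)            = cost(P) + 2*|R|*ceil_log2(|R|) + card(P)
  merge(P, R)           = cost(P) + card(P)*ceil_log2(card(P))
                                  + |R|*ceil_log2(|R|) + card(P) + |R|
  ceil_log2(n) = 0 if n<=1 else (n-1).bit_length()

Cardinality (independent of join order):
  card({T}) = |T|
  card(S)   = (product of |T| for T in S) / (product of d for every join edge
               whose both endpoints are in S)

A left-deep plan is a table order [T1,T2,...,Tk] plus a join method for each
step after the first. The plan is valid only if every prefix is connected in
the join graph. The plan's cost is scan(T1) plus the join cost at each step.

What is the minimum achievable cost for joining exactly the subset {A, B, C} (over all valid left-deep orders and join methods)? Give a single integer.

Selinger DP over subsets of {A,B,C}:
  {B}: scan cost=20, card=20
  {A}: scan cost=20, card=20
  {C}: scan cost=20, card=20
  {AB}: card=40; try (B,hash)→240, (A,hash)→240, (B,merge)→260, (A,merge)→260, (B,nl)→420, (A,nl)→420; best=240 via (B,hash)
  {AC}: card=20; try (C,hash)→240, (A,hash)→240, (C,merge)→260, (A,merge)→260, (C,nl)→420, (A,nl)→420; best=240 via (C,hash)
  {ABC}: card=40; try (B,hash)→460, (C,hash)→480, (B,merge)→480, (C,merge)→640, (B,nl)→640, (C,nl)→1040; best=460 via (B,hash)

460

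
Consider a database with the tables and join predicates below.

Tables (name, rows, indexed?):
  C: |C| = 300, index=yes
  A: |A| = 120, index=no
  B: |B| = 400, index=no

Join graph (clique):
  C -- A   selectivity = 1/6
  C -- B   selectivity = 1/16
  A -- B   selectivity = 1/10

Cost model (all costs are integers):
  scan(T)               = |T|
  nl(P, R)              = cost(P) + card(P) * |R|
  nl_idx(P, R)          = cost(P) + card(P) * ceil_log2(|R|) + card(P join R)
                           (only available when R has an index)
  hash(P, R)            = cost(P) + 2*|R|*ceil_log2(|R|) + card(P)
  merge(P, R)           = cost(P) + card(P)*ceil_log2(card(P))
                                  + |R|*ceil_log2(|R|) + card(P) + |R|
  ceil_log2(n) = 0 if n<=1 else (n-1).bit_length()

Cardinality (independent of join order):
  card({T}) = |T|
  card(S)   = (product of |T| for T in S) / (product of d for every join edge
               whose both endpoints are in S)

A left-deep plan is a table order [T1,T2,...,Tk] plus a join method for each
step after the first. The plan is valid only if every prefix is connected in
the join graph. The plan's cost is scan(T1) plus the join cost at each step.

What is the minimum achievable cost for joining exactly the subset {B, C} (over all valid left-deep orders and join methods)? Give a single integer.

6200

Selinger DP over subsets of {B,C}:
  {C}: scan cost=300, card=300
  {B}: scan cost=400, card=400
  {BC}: card=7500; try (C,hash)→6200, (B,merge)→7300, (C,merge)→7400, (B,hash)→7800, (C,nl_idx)→11500, (B,nl)→120300 …(+1); best=6200 via (C,hash)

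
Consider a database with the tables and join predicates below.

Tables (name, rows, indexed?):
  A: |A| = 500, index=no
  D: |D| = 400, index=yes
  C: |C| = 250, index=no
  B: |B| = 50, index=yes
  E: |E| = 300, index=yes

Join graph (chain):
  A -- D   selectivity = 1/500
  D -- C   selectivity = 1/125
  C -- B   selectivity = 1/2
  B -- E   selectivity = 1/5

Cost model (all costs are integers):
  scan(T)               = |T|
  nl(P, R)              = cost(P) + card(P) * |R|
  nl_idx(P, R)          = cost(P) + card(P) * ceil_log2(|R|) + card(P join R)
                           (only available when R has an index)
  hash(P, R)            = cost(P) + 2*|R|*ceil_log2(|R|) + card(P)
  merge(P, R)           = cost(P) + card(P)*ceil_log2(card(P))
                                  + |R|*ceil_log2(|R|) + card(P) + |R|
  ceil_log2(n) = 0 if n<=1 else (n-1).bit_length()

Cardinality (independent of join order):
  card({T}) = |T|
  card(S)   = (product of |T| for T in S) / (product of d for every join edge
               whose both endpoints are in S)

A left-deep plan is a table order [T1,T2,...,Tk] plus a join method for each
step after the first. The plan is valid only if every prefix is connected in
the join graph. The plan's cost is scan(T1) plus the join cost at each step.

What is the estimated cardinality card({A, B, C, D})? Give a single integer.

20000

Tables in S: A(500), B(50), C(250), D(400)
Edges inside S: A-D(d=500), D-C(d=125), C-B(d=2)
numerator = 500 * 50 * 250 * 400 = 2500000000
denominator = 500 * 125 * 2 = 125000
card(S) = 2500000000 / 125000 = 20000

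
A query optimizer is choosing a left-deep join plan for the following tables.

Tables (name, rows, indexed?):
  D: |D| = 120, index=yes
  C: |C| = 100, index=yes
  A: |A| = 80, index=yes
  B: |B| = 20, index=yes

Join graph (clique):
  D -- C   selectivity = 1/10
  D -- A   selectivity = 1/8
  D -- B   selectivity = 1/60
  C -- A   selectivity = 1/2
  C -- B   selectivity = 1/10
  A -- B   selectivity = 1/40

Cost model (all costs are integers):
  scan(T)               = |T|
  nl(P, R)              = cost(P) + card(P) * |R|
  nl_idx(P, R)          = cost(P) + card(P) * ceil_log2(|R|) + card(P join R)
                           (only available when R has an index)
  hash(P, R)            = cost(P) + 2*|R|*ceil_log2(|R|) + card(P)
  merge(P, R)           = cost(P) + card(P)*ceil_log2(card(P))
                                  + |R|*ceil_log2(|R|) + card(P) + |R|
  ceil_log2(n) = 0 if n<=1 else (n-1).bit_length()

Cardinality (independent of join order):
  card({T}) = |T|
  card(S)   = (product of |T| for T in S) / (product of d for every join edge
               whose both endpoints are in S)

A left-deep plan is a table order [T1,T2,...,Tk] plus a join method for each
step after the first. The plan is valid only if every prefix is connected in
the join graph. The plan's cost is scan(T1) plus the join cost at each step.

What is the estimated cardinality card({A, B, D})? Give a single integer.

Tables in S: A(80), B(20), D(120)
Edges inside S: D-A(d=8), D-B(d=60), A-B(d=40)
numerator = 80 * 20 * 120 = 192000
denominator = 8 * 60 * 40 = 19200
card(S) = 192000 / 19200 = 10

10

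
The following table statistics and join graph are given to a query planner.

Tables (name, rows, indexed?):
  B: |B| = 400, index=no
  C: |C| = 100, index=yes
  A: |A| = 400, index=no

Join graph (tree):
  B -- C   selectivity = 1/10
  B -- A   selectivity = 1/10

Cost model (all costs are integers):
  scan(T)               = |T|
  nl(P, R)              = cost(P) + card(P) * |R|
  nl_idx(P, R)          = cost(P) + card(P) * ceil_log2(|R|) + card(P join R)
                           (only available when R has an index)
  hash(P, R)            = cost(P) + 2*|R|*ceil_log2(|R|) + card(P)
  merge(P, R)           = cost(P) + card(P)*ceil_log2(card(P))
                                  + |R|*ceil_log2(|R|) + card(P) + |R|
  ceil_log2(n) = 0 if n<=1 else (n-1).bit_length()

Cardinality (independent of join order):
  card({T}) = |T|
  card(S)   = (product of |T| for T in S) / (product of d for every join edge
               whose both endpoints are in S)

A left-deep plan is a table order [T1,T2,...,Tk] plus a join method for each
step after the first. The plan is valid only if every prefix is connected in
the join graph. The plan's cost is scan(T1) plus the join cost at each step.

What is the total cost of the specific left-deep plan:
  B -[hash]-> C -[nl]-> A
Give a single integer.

1602200

step 1: scan B: cost=400, card=400
step 2: join C via hash
    card(P join C) = 400*100/(10) = 4000
    cost = 400 + 2*100*7 + 400 = 2200
step 3: join A via nl
    card(P join A) = 4000*400/(10) = 160000
    cost = 2200 + 4000*400 = 1602200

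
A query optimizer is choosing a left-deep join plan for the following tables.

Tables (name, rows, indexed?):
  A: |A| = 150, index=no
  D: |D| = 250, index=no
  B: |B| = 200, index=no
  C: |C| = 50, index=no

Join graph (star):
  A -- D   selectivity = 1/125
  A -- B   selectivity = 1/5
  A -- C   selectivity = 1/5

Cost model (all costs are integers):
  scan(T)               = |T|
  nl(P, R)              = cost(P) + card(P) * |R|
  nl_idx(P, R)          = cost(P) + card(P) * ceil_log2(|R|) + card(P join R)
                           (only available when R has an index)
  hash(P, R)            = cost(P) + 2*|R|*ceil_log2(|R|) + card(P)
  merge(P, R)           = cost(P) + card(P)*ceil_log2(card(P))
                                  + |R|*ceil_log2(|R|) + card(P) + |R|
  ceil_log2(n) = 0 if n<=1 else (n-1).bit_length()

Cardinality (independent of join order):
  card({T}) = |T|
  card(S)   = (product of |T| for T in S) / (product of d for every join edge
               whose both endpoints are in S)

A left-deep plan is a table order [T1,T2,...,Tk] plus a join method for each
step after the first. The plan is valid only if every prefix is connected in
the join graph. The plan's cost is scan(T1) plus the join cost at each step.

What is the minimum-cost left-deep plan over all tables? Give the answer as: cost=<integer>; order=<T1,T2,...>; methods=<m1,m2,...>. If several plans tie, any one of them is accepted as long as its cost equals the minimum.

cost=10000; order=D,A,C,B; methods=hash,hash,hash

Selinger DP (subsets sized 1..n):
  {A}: scan cost=150, card=150
  {D}: scan cost=250, card=250
  {B}: scan cost=200, card=200
  {C}: scan cost=50, card=50
  {AD}: card=300; try (A,hash)→2900, (D,merge)→3750, (A,merge)→3850, (D,hash)→4300, (D,nl)→37650, (A,nl)→37750; best=2900 via (A,hash)
  {AB}: card=6000; try (A,hash)→2800, (B,merge)→3300, (A,merge)→3350, (B,hash)→3500, (B,nl)→30150, (A,nl)→30200; best=2800 via (A,hash)
  {AC}: card=1500; try (C,hash)→900, (A,merge)→1750, (C,merge)→1850, (A,hash)→2500, (A,nl)→7550, (C,nl)→7650; best=900 via (C,hash)
  {ABD}: card=12000; try (B,hash)→6400, (B,merge)→7700, (D,hash)→12800, (B,nl)→62900, (D,merge)→89050, (D,nl)→1502800; best=6400 via (B,hash)
  {ACD}: card=3000; try (C,hash)→3800, (C,merge)→6250, (D,hash)→6400, (C,nl)→17900, (D,merge)→21150, (D,nl)→375900; best=3800 via (C,hash)
  {ABC}: card=60000; try (B,hash)→5600, (C,hash)→9400, (B,merge)→20700, (C,merge)→87150, (B,nl)→300900, (C,nl)→302800; best=5600 via (B,hash)
  {ABCD}: card=120000; try (B,hash)→10000, (C,hash)→19000, (B,merge)→44600, (D,hash)→69600, (C,merge)→186750, (B,nl)→603800 …(+3); best=10000 via (B,hash)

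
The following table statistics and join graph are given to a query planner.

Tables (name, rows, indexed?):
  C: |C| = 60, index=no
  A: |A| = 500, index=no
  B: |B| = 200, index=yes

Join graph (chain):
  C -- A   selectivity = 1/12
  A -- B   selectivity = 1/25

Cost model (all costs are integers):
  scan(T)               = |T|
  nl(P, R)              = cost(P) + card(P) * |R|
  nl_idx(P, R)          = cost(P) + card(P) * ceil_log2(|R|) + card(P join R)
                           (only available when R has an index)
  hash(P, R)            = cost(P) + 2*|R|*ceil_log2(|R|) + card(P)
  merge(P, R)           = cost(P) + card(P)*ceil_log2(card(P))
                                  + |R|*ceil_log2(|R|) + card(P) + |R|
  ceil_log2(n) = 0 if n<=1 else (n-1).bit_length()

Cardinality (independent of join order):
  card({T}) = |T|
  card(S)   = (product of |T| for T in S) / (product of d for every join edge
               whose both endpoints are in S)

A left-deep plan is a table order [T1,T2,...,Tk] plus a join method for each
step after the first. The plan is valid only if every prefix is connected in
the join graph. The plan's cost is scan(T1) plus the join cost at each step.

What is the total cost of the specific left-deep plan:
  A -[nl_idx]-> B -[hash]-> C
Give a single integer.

13220

step 1: scan A: cost=500, card=500
step 2: join B via nl_idx
    card(P join B) = 500*200/(25) = 4000
    cost = 500 + 500*8 + 4000 = 8500
step 3: join C via hash
    card(P join C) = 4000*60/(12) = 20000
    cost = 8500 + 2*60*6 + 4000 = 13220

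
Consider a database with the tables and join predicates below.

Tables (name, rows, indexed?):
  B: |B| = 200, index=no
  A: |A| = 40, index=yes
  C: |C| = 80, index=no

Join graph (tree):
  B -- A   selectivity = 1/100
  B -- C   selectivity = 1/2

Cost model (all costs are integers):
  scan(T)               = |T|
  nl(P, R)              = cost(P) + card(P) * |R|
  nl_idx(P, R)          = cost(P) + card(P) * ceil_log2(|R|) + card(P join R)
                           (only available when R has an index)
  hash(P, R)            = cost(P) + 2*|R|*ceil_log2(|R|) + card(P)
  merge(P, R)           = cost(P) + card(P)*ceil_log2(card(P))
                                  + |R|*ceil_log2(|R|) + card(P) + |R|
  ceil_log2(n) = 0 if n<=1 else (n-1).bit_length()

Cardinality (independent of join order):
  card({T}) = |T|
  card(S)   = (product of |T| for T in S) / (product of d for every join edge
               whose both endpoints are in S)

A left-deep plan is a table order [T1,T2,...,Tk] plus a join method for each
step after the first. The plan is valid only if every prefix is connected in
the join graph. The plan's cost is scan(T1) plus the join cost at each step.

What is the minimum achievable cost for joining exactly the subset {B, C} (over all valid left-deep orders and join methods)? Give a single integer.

Selinger DP over subsets of {B,C}:
  {B}: scan cost=200, card=200
  {C}: scan cost=80, card=80
  {BC}: card=8000; try (C,hash)→1520, (B,merge)→2520, (C,merge)→2640, (B,hash)→3360, (B,nl)→16080, (C,nl)→16200; best=1520 via (C,hash)

1520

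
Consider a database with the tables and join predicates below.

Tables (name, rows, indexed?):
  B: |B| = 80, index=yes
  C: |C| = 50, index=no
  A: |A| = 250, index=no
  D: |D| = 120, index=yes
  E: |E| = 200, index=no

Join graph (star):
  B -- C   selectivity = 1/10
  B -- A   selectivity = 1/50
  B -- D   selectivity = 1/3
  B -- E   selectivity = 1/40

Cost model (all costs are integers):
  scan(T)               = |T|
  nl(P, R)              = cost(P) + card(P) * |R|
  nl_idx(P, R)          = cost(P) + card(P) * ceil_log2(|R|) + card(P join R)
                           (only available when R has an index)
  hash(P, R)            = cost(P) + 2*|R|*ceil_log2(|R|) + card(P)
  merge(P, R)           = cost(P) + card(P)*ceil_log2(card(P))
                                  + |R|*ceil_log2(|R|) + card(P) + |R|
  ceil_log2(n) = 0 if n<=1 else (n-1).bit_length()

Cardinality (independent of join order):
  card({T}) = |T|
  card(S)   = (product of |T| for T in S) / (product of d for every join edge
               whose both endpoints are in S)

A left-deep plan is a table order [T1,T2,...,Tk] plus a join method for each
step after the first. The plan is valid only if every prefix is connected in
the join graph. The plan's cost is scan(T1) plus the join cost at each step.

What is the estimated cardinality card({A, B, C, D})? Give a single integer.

80000

Tables in S: A(250), B(80), C(50), D(120)
Edges inside S: B-C(d=10), B-A(d=50), B-D(d=3)
numerator = 250 * 80 * 50 * 120 = 120000000
denominator = 10 * 50 * 3 = 1500
card(S) = 120000000 / 1500 = 80000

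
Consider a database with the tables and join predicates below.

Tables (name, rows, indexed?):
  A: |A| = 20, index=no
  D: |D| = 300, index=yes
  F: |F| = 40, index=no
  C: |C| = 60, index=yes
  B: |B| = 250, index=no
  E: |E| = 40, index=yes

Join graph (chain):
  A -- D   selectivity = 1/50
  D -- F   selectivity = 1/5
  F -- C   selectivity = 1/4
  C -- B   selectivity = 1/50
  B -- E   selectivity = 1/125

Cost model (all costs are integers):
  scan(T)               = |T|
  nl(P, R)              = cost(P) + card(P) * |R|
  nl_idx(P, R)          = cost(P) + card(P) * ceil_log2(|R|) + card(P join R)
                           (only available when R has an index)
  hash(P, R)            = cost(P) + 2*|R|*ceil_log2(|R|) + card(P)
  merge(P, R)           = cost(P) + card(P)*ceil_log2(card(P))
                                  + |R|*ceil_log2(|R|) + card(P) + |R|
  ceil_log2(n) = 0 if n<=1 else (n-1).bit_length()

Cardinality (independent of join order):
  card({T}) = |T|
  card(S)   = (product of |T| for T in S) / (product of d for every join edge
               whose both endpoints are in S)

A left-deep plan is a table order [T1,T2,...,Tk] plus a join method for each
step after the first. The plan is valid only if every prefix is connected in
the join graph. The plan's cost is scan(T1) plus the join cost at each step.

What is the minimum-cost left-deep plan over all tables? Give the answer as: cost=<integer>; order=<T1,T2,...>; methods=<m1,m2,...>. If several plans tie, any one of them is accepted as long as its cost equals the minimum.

Selinger DP (subsets sized 1..n):
  {A}: scan cost=20, card=20
  {D}: scan cost=300, card=300
  {F}: scan cost=40, card=40
  {C}: scan cost=60, card=60
  {B}: scan cost=250, card=250
  {E}: scan cost=40, card=40
  {AD}: card=120; try (D,nl_idx)→320, (A,hash)→800, (D,merge)→3140, (A,merge)→3420, (D,hash)→5440, (D,nl)→6020 …(+1); best=320 via (D,nl_idx)
  {DF}: card=2400; try (F,hash)→1080, (D,nl_idx)→2800, (D,merge)→3320, (F,merge)→3580, (D,hash)→5480, (D,nl)→12040 …(+1); best=1080 via (F,hash)
  {CF}: card=600; try (F,hash)→600, (C,merge)→740, (F,merge)→760, (C,hash)→800, (C,nl_idx)→880, (C,nl)→2440 …(+1); best=600 via (F,hash)
  {BC}: card=300; try (C,hash)→1220, (C,nl_idx)→2050, (B,merge)→2730, (C,merge)→2920, (B,hash)→4120, (B,nl)→15060 …(+1); best=1220 via (C,hash)
  {BE}: card=80; try (E,hash)→980, (E,nl_idx)→1830, (B,merge)→2570, (E,merge)→2780, (B,hash)→4080, (B,nl)→10040 …(+1); best=980 via (E,hash)
  {ADF}: card=960; try (F,hash)→920, (F,merge)→1560, (A,hash)→3680, (F,nl)→5120, (A,merge)→32400, (A,nl)→49080; best=920 via (F,hash)
  {CDF}: card=36000; try (C,hash)→4200, (D,hash)→6600, (D,merge)→10200, (C,merge)→32700, (D,nl_idx)→42000, (C,nl_idx)→51480 …(+2); best=4200 via (C,hash)
  {BCF}: card=3000; try (F,hash)→2000, (F,merge)→4500, (B,hash)→5200, (B,merge)→9450, (F,nl)→13220, (B,nl)→150600; best=2000 via (F,hash)
  {BCE}: card=96; try (C,nl_idx)→1556, (C,hash)→1780, (E,hash)→2000, (C,merge)→2040, (E,nl_idx)→3116, (E,merge)→4500 …(+2); best=1556 via (C,nl_idx)
  {ACDF}: card=14400; try (C,hash)→2600, (C,merge)→11900, (C,nl_idx)→21080, (A,hash)→40400, (C,nl)→58520, (A,merge)→616320 …(+1); best=2600 via (C,hash)
  {BCDF}: card=180000; try (D,hash)→10400, (D,merge)→44000, (B,hash)→44200, (D,nl_idx)→209000, (B,merge)→618450, (D,nl)→902000 …(+1); best=10400 via (D,hash)
  {BCEF}: card=960; try (F,hash)→2132, (F,merge)→2604, (F,nl)→5396, (E,hash)→5480, (E,nl_idx)→20960, (E,merge)→41280 …(+1); best=2132 via (F,hash)
  {ABCDF}: card=72000; try (B,hash)→21000, (A,hash)→190600, (B,merge)→220850, (A,merge)→3430520, (B,nl)→3602600, (A,nl)→3610400; best=21000 via (B,hash)
  {BCDEF}: card=57600; try (D,hash)→8492, (D,merge)→15692, (D,nl_idx)→68372, (E,hash)→190880, (D,nl)→290132, (E,nl_idx)→1148000 …(+2); best=8492 via (D,hash)
  {ABCDEF}: card=23040; try (A,hash)→66292, (E,hash)→93480, (E,nl_idx)→476040, (A,merge)→987812, (A,nl)→1160492, (E,merge)→1317280 …(+1); best=66292 via (A,hash)

cost=66292; order=B,E,C,F,D,A; methods=hash,nl_idx,hash,hash,hash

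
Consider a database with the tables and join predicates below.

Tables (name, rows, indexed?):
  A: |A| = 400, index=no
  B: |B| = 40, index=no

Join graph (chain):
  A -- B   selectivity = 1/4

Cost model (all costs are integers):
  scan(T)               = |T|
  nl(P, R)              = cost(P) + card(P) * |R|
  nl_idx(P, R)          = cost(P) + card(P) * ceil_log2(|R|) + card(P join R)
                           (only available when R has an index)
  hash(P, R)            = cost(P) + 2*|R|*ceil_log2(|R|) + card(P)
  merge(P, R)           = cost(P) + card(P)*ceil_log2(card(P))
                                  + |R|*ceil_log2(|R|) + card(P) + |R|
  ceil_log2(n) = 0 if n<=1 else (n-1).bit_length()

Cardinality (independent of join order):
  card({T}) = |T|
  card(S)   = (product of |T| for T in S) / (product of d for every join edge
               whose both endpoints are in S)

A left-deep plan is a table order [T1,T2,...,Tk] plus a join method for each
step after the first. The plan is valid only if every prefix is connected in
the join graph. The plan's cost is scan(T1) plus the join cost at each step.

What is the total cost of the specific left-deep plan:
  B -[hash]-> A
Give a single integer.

step 1: scan B: cost=40, card=40
step 2: join A via hash
    card(P join A) = 40*400/(4) = 4000
    cost = 40 + 2*400*9 + 40 = 7280

7280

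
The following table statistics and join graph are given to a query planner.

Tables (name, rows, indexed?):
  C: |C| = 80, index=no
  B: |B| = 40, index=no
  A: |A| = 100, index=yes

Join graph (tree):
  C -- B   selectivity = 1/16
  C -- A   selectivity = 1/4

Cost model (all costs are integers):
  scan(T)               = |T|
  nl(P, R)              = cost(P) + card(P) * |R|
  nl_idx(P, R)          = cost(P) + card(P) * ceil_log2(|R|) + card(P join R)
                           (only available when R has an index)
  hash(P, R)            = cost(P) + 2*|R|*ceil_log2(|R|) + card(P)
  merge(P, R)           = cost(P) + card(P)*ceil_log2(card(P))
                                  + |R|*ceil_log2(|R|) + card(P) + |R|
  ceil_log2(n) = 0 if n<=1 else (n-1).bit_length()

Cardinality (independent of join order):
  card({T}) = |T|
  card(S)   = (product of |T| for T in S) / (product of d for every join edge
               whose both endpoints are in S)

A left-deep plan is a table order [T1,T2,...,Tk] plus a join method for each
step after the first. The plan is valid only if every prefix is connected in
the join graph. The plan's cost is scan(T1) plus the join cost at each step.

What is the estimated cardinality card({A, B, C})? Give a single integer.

5000

Tables in S: A(100), B(40), C(80)
Edges inside S: C-B(d=16), C-A(d=4)
numerator = 100 * 40 * 80 = 320000
denominator = 16 * 4 = 64
card(S) = 320000 / 64 = 5000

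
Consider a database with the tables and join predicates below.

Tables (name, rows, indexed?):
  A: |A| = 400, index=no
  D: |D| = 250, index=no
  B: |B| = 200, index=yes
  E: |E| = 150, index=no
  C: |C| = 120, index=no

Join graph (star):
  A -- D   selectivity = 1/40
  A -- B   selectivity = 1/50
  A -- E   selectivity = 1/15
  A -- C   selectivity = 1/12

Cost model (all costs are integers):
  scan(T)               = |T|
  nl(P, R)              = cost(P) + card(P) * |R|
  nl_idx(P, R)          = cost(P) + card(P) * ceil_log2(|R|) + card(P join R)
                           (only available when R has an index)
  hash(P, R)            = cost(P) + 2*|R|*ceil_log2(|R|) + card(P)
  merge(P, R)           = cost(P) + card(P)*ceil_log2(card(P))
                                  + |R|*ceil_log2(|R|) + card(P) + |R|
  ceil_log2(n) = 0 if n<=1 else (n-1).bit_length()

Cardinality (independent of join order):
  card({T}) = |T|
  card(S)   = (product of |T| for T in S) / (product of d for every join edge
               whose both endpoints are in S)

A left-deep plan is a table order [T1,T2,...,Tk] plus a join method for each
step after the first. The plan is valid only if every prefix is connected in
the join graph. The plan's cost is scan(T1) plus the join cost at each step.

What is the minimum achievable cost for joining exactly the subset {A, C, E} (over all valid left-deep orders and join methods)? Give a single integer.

Selinger DP over subsets of {A,C,E}:
  {A}: scan cost=400, card=400
  {E}: scan cost=150, card=150
  {C}: scan cost=120, card=120
  {AE}: card=4000; try (E,hash)→3200, (A,merge)→5500, (E,merge)→5750, (A,hash)→7500, (A,nl)→60150, (E,nl)→60400; best=3200 via (E,hash)
  {AC}: card=4000; try (C,hash)→2480, (A,merge)→5080, (C,merge)→5360, (A,hash)→7440, (A,nl)→48120, (C,nl)→48400; best=2480 via (C,hash)
  {ACE}: card=40000; try (E,hash)→8880, (C,hash)→8880, (E,merge)→55830, (C,merge)→56160, (C,nl)→483200, (E,nl)→602480; best=8880 via (E,hash)

8880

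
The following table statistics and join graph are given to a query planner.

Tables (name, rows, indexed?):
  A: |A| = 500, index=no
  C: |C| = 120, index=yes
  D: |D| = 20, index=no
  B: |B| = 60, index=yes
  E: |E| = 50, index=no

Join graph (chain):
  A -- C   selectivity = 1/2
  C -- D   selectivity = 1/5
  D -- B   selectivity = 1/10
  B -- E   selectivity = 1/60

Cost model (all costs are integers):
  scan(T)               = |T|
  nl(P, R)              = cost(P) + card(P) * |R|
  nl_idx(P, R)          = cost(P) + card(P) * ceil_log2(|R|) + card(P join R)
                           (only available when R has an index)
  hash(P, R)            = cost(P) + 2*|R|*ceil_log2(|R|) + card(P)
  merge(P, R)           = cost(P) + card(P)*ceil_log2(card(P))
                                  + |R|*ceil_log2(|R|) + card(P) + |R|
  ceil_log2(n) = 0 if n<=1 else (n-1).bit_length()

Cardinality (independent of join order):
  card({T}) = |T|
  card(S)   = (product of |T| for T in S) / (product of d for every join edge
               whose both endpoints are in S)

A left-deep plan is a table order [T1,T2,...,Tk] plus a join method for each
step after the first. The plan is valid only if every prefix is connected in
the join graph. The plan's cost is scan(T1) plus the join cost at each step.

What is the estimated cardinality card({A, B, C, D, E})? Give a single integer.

Tables in S: A(500), B(60), C(120), D(20), E(50)
Edges inside S: A-C(d=2), C-D(d=5), D-B(d=10), B-E(d=60)
numerator = 500 * 60 * 120 * 20 * 50 = 3600000000
denominator = 2 * 5 * 10 * 60 = 6000
card(S) = 3600000000 / 6000 = 600000

600000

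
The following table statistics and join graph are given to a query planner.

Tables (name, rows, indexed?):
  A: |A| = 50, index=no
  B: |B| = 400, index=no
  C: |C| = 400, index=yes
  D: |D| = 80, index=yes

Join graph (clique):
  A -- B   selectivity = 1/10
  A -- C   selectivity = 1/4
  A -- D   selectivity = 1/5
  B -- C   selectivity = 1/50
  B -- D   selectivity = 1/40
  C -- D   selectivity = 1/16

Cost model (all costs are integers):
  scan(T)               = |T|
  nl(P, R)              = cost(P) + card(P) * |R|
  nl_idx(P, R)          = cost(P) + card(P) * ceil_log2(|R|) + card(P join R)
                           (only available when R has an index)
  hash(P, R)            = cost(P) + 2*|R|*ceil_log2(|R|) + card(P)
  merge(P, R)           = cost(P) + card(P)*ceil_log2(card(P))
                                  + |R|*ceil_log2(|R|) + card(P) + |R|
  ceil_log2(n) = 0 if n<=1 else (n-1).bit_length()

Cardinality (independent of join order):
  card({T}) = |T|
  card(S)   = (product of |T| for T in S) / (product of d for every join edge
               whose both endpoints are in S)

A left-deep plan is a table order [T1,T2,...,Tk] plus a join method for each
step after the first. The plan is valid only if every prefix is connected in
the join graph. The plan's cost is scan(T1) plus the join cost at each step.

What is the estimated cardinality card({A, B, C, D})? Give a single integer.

100

Tables in S: A(50), B(400), C(400), D(80)
Edges inside S: A-B(d=10), A-C(d=4), A-D(d=5), B-C(d=50), B-D(d=40), C-D(d=16)
numerator = 50 * 400 * 400 * 80 = 640000000
denominator = 10 * 4 * 5 * 50 * 40 * 16 = 6400000
card(S) = 640000000 / 6400000 = 100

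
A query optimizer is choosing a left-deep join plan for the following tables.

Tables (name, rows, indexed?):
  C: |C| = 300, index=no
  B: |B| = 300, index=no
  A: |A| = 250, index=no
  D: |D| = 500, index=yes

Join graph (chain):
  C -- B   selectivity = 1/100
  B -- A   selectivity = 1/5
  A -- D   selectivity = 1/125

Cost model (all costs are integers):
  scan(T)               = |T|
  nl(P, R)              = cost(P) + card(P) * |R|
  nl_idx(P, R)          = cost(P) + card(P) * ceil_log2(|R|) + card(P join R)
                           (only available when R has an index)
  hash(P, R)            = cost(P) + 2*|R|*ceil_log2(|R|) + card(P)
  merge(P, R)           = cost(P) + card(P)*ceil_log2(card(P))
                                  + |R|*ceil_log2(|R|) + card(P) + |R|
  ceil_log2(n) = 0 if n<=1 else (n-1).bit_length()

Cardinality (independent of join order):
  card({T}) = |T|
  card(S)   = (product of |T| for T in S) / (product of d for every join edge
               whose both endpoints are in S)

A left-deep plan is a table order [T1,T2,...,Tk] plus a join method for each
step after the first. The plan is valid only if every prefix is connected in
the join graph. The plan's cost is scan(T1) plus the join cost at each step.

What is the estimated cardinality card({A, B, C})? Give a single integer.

Tables in S: A(250), B(300), C(300)
Edges inside S: C-B(d=100), B-A(d=5)
numerator = 250 * 300 * 300 = 22500000
denominator = 100 * 5 = 500
card(S) = 22500000 / 500 = 45000

45000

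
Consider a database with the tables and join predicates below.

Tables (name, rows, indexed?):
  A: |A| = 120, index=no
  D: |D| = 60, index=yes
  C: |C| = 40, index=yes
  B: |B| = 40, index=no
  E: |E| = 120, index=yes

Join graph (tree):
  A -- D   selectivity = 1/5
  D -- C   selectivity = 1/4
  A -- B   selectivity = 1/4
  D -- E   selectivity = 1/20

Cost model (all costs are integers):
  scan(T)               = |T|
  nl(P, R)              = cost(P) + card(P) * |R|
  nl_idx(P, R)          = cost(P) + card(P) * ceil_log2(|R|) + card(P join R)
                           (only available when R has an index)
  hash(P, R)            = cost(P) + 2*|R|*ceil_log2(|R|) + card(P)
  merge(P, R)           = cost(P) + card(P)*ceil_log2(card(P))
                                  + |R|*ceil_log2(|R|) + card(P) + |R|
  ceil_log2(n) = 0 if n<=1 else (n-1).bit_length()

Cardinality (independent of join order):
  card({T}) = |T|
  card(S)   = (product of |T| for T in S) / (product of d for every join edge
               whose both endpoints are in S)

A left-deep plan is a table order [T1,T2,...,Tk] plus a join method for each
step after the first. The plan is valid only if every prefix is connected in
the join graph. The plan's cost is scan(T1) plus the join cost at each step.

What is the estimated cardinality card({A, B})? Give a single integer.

Tables in S: A(120), B(40)
Edges inside S: A-B(d=4)
numerator = 120 * 40 = 4800
denominator = 4 = 4
card(S) = 4800 / 4 = 1200

1200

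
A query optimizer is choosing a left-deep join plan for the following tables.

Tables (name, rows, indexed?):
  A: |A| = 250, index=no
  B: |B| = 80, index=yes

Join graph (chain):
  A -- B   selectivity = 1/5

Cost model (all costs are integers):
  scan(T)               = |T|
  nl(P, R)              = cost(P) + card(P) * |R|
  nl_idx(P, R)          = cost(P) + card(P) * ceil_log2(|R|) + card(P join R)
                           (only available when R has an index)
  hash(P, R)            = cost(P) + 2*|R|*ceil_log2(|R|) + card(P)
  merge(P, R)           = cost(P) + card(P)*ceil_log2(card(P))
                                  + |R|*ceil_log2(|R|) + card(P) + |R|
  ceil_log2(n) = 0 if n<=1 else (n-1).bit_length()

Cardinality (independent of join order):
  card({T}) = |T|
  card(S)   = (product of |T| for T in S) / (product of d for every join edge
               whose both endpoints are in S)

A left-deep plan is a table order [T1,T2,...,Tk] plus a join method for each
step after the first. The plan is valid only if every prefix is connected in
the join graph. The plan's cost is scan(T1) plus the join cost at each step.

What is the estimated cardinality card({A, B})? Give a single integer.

4000

Tables in S: A(250), B(80)
Edges inside S: A-B(d=5)
numerator = 250 * 80 = 20000
denominator = 5 = 5
card(S) = 20000 / 5 = 4000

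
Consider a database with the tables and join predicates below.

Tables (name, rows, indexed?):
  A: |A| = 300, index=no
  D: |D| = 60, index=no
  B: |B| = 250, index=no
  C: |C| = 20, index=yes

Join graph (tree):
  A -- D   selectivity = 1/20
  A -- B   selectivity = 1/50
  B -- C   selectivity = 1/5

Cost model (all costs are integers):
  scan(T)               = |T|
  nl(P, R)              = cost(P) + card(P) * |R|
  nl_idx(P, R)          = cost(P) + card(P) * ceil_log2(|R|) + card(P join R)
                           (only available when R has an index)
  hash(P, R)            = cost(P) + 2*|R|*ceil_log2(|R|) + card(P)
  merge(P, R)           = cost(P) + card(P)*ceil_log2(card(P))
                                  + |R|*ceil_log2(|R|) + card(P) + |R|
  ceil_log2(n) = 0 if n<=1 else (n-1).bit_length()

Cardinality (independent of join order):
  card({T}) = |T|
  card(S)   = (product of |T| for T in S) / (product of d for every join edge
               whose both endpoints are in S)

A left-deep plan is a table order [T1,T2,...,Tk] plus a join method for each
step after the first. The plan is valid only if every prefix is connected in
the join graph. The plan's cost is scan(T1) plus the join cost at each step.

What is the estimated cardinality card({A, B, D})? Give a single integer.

4500

Tables in S: A(300), B(250), D(60)
Edges inside S: A-D(d=20), A-B(d=50)
numerator = 300 * 250 * 60 = 4500000
denominator = 20 * 50 = 1000
card(S) = 4500000 / 1000 = 4500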